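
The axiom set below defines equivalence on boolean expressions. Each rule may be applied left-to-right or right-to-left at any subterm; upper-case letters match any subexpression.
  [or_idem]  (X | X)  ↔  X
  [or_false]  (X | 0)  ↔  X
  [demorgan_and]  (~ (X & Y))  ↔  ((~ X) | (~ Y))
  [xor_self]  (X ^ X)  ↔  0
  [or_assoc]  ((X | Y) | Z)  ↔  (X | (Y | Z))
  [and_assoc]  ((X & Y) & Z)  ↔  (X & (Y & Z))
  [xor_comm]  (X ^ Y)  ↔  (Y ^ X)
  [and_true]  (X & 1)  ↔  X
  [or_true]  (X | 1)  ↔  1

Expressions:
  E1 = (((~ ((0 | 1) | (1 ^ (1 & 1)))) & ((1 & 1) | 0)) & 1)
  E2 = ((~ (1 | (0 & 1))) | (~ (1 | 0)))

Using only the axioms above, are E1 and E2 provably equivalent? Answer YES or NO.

step 1: and_true (→) rewrites (1 & 1) into 1, now (((~ ((0 | 1) | (1 ^ 1))) & ((1 & 1) | 0)) & 1)
step 2: xor_self (→) rewrites (1 ^ 1) into 0, now (((~ ((0 | 1) | 0)) & ((1 & 1) | 0)) & 1)
step 3: or_true (→) rewrites (0 | 1) into 1, now (((~ (1 | 0)) & ((1 & 1) | 0)) & 1)
step 4: and_true (→) rewrites (((~ (1 | 0)) & ((1 & 1) | 0)) & 1) into ((~ (1 | 0)) & ((1 & 1) | 0))
step 5: or_false (→) rewrites (1 | 0) into 1, now ((~ 1) & ((1 & 1) | 0))
step 6: and_true (→) rewrites (1 & 1) into 1, now ((~ 1) & (1 | 0))
step 7: or_false (→) rewrites (1 | 0) into 1, now ((~ 1) & 1)
step 8: and_true (→) rewrites ((~ 1) & 1) into (~ 1)
step 9: or_false (←) rewrites 1 into (1 | 0), now (~ (1 | 0))
step 10: or_idem (←) rewrites (~ (1 | 0)) into ((~ (1 | 0)) | (~ (1 | 0)))
step 11: and_true (←) rewrites 0 into (0 & 1), which is E2

YES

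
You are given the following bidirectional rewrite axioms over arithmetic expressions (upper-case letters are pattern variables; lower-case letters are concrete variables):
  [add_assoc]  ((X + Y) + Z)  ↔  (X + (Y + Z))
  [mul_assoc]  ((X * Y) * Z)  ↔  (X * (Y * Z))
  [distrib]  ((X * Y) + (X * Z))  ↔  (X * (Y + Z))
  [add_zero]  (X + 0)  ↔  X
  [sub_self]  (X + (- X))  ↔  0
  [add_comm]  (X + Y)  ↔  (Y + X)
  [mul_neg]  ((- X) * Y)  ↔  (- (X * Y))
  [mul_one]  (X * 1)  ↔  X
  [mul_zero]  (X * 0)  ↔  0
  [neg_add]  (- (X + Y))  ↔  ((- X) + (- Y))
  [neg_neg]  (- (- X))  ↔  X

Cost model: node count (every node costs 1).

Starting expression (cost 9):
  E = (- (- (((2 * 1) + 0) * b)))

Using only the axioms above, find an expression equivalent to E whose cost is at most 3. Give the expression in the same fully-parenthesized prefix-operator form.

1. [mul_one →] (2 * 1)  →  2;  E = (- (- ((2 + 0) * b)))
2. [add_zero →] (2 + 0)  →  2;  E = (- (- (2 * b)))
3. [neg_neg →] (- (- (2 * b)))  →  (2 * b);  cost 3 ≤ 3, done

(2 * b)   [cost 3]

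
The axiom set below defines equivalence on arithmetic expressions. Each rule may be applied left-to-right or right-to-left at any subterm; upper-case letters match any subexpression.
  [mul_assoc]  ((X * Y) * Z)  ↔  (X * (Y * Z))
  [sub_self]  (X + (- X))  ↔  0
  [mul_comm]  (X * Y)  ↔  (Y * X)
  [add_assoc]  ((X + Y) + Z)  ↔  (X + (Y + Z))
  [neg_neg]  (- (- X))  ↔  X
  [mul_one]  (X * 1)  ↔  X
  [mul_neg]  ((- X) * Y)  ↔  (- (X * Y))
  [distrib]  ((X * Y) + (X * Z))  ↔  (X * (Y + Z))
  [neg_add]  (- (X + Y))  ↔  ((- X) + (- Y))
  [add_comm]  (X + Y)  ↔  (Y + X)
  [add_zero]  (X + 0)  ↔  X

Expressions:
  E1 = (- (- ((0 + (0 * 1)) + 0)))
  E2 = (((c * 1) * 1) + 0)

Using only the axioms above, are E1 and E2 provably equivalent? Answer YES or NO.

All listed rules preserve value, hence provable equivalence implies equal values everywhere; look for a separating assignment.
c=1 gives E1 ↦ 0, E2 ↦ 1; values differ ⇒ not provably equivalent.

NO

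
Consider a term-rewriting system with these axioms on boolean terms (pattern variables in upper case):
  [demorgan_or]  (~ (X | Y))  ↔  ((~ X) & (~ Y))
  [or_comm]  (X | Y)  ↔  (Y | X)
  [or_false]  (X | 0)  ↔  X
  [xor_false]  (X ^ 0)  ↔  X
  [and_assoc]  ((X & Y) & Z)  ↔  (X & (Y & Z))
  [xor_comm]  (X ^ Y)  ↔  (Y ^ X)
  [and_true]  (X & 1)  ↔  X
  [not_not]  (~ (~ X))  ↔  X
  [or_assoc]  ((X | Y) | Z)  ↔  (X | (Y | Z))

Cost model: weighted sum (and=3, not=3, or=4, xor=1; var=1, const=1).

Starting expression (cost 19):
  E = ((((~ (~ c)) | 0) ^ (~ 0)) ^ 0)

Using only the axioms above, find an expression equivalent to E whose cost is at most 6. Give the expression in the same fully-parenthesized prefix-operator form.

step 1: not_not (→) rewrites (~ (~ c)) into c, now (((c | 0) ^ (~ 0)) ^ 0)
step 2: xor_false (→) rewrites (((c | 0) ^ (~ 0)) ^ 0) into ((c | 0) ^ (~ 0))
step 3: or_false (→) rewrites (c | 0) into c, reaching cost 6 (bound 6)

(c ^ (~ 0))   [cost 6]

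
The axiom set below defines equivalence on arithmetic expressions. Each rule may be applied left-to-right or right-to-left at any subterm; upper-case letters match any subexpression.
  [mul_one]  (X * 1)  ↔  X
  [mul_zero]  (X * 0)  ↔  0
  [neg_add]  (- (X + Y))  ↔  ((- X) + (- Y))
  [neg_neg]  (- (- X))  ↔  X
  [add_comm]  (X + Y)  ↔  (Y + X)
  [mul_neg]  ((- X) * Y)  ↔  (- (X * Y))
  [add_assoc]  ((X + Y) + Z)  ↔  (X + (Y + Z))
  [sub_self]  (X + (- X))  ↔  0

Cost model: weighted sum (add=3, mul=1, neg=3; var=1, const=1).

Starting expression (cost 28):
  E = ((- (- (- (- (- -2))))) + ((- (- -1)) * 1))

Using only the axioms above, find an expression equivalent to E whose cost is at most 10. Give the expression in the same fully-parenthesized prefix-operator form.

((- -2) + (-1 * 1))   [cost 10]

(1) (- (- -1))  =[neg_neg →]=  -1    ⊢ ((- (- (- (- (- -2))))) + (-1 * 1))
(2) (- (- (- (- -2))))  =[neg_neg →]=  (- (- -2))    ⊢ ((- (- (- -2))) + (-1 * 1))
(3) (- (- -2))  =[neg_neg →]=  -2    ⊢ cost 10, within 10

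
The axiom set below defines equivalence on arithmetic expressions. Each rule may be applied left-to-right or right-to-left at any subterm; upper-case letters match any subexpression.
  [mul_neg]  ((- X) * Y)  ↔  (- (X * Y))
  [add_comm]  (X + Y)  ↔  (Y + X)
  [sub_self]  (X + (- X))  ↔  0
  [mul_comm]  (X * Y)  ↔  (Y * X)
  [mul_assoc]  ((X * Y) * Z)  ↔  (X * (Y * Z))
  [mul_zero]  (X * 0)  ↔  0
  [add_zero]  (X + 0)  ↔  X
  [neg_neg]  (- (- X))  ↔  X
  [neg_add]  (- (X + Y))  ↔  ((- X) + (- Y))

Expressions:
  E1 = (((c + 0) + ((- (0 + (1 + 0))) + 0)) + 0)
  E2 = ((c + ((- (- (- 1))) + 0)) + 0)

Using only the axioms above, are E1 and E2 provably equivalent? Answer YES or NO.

step 1: add_zero (→) rewrites (1 + 0) into 1, now (((c + 0) + ((- (0 + 1)) + 0)) + 0)
step 2: add_zero (→) rewrites ((- (0 + 1)) + 0) into (- (0 + 1)), now (((c + 0) + (- (0 + 1))) + 0)
step 3: add_comm (→) rewrites (0 + 1) into (1 + 0), now (((c + 0) + (- (1 + 0))) + 0)
step 4: add_zero (→) rewrites (1 + 0) into 1, now (((c + 0) + (- 1)) + 0)
step 5: add_zero (→) rewrites (((c + 0) + (- 1)) + 0) into ((c + 0) + (- 1))
step 6: add_zero (→) rewrites (c + 0) into c, now (c + (- 1))
step 7: add_zero (←) rewrites (- 1) into ((- 1) + 0), now (c + ((- 1) + 0))
step 8: add_zero (←) rewrites (c + ((- 1) + 0)) into ((c + ((- 1) + 0)) + 0)
step 9: neg_neg (←) rewrites 1 into (- (- 1)), which is E2

YES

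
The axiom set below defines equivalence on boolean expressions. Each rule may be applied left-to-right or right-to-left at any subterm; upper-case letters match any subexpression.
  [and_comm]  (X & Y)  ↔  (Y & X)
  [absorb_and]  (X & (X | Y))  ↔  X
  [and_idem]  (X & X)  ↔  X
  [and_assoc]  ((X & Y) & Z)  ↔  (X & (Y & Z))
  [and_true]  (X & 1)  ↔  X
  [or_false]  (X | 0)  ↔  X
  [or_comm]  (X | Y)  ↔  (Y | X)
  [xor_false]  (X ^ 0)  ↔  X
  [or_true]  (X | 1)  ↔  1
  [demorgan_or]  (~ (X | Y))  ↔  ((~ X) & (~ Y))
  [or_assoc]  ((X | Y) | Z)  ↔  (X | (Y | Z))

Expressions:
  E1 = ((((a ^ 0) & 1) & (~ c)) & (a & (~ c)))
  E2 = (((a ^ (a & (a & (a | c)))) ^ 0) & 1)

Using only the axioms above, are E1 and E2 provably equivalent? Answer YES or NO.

NO

The axioms are sound identities: if E1 ↔* E2 then E1 and E2 evaluate identically under any assignment.
Under a=1, c=0: E1 evaluates to 1, E2 to 0. Distinct ⇒ no rewrite sequence connects them.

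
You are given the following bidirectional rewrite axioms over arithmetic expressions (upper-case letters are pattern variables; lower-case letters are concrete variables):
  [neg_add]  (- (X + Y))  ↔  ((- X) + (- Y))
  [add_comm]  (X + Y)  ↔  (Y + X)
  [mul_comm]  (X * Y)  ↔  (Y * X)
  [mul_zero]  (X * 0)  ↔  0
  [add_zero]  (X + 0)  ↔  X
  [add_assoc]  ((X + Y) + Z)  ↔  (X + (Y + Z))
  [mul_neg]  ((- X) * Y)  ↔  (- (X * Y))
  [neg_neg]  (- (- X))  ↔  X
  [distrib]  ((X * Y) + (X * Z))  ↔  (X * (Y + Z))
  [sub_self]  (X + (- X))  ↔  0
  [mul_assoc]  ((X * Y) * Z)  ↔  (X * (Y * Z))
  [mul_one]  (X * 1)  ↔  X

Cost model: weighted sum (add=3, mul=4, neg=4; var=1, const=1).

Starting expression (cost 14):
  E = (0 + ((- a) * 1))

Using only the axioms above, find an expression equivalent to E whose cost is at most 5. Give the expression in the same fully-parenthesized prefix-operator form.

1. [add_comm →] (0 + ((- a) * 1))  →  (((- a) * 1) + 0)
2. [add_zero →] (((- a) * 1) + 0)  →  ((- a) * 1)
3. [mul_one →] ((- a) * 1)  →  (- a);  cost 5 ≤ 5, done

(- a)   [cost 5]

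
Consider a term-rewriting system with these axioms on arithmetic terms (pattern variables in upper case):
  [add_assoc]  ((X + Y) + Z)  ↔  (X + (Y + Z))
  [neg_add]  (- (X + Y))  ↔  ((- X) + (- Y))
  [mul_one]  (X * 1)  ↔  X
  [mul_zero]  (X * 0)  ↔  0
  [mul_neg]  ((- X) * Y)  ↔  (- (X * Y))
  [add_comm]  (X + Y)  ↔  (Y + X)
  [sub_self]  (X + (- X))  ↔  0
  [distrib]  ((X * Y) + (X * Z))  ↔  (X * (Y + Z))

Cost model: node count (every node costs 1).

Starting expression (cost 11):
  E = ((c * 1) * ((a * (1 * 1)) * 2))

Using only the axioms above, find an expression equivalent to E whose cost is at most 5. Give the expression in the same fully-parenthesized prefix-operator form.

(1) (1 * 1)  =[mul_one →]=  1    ⊢ ((c * 1) * ((a * 1) * 2))
(2) (c * 1)  =[mul_one →]=  c    ⊢ (c * ((a * 1) * 2))
(3) (a * 1)  =[mul_one →]=  a    ⊢ cost 5, within 5

(c * (a * 2))   [cost 5]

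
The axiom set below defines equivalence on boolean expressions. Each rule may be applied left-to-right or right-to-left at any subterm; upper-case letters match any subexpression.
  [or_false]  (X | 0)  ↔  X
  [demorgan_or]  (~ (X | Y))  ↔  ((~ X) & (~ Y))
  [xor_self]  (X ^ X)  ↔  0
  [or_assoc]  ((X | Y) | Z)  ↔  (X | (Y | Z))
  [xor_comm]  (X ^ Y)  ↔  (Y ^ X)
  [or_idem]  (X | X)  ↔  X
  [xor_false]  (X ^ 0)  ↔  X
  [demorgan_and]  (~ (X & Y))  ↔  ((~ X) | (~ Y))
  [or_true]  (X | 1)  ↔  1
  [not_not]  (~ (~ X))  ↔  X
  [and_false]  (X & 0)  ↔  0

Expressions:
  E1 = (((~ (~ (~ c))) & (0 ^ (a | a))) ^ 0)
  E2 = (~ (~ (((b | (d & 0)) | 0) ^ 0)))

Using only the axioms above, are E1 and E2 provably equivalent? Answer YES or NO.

The axioms are sound identities: if E1 ↔* E2 then E1 and E2 evaluate identically under any assignment.
Under a=0, b=1, c=0, d=0: E1 evaluates to 0, E2 to 1. Distinct ⇒ no rewrite sequence connects them.

NO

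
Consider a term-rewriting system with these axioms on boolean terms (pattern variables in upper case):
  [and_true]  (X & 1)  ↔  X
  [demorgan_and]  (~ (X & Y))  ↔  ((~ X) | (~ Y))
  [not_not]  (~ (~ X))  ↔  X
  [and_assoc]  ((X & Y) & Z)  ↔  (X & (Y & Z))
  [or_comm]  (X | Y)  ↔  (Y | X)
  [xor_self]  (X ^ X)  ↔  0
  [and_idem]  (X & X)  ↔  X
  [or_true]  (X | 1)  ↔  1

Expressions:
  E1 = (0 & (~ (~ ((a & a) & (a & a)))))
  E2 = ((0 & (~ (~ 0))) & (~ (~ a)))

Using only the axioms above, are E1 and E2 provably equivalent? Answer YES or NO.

YES

(1) (~ (~ ((a & a) & (a & a))))  =[not_not →]=  ((a & a) & (a & a))    ⊢ (0 & ((a & a) & (a & a)))
(2) ((a & a) & (a & a))  =[and_idem →]=  (a & a)    ⊢ (0 & (a & a))
(3) (a & a)  =[and_idem →]=  a    ⊢ (0 & a)
(4) a  =[not_not ←]=  (~ (~ a))    ⊢ (0 & (~ (~ a)))
(5) 0  =[and_idem ←]=  (0 & 0)    ⊢ ((0 & 0) & (~ (~ a)))
(6) 0  =[not_not ←]=  (~ (~ 0))    ⊢ E2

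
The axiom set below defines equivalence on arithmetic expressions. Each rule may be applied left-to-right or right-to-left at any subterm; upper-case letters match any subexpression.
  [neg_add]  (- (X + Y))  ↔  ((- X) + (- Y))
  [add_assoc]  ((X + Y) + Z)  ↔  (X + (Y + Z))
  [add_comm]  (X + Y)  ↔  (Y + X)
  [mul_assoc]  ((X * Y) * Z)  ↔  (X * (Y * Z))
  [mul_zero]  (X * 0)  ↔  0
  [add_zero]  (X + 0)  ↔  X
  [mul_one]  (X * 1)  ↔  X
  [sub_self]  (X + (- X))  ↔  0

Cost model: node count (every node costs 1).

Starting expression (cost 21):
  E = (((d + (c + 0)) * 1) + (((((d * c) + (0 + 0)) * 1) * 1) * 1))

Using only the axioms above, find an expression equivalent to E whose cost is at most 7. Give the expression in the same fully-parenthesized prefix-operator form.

((d + c) + (d * c))   [cost 7]

(1) (((((d * c) + (0 + 0)) * 1) * 1) * 1)  =[mul_one →]=  ((((d * c) + (0 + 0)) * 1) * 1)    ⊢ (((d + (c + 0)) * 1) + ((((d * c) + (0 + 0)) * 1) * 1))
(2) ((((d * c) + (0 + 0)) * 1) * 1)  =[mul_one →]=  (((d * c) + (0 + 0)) * 1)    ⊢ (((d + (c + 0)) * 1) + (((d * c) + (0 + 0)) * 1))
(3) (0 + 0)  =[add_zero →]=  0    ⊢ (((d + (c + 0)) * 1) + (((d * c) + 0) * 1))
(4) ((d * c) + 0)  =[add_zero →]=  (d * c)    ⊢ (((d + (c + 0)) * 1) + ((d * c) * 1))
(5) ((d * c) * 1)  =[mul_one →]=  (d * c)    ⊢ (((d + (c + 0)) * 1) + (d * c))
(6) ((d + (c + 0)) * 1)  =[mul_one →]=  (d + (c + 0))    ⊢ ((d + (c + 0)) + (d * c))
(7) (c + 0)  =[add_zero →]=  c    ⊢ cost 7, within 7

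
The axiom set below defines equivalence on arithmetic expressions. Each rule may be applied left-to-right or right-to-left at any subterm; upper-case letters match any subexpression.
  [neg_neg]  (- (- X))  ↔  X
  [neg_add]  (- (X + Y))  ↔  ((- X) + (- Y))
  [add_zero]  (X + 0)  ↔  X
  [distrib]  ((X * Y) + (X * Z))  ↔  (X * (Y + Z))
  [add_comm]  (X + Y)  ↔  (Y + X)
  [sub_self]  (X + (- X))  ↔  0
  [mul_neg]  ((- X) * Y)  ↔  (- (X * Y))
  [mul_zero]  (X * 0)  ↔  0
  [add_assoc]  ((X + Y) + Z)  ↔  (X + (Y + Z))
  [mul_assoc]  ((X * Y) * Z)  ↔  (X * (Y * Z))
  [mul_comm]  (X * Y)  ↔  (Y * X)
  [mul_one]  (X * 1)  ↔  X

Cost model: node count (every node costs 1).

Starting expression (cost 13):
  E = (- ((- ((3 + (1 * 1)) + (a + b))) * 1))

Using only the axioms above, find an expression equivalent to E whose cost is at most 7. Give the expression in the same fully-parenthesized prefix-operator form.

((3 + 1) + (a + b))   [cost 7]

step 1: mul_one (→) rewrites (1 * 1) into 1, now (- ((- ((3 + 1) + (a + b))) * 1))
step 2: mul_one (→) rewrites ((- ((3 + 1) + (a + b))) * 1) into (- ((3 + 1) + (a + b))), now (- (- ((3 + 1) + (a + b))))
step 3: neg_neg (→) rewrites (- (- ((3 + 1) + (a + b)))) into ((3 + 1) + (a + b)), reaching cost 7 (bound 7)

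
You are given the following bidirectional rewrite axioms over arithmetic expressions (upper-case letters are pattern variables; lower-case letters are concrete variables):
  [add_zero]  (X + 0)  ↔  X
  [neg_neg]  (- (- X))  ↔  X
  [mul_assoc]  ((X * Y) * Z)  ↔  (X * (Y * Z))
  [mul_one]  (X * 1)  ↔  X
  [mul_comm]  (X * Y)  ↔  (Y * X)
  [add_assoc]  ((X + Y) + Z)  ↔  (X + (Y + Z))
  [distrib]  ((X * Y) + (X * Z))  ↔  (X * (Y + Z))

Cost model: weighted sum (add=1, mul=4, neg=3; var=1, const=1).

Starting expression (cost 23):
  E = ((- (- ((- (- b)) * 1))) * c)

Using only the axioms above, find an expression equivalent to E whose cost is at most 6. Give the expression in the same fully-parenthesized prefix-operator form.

step 1: mul_one (→) rewrites ((- (- b)) * 1) into (- (- b)), now ((- (- (- (- b)))) * c)
step 2: neg_neg (→) rewrites (- (- (- (- b)))) into (- (- b)), now ((- (- b)) * c)
step 3: neg_neg (→) rewrites (- (- b)) into b, reaching cost 6 (bound 6)

(b * c)   [cost 6]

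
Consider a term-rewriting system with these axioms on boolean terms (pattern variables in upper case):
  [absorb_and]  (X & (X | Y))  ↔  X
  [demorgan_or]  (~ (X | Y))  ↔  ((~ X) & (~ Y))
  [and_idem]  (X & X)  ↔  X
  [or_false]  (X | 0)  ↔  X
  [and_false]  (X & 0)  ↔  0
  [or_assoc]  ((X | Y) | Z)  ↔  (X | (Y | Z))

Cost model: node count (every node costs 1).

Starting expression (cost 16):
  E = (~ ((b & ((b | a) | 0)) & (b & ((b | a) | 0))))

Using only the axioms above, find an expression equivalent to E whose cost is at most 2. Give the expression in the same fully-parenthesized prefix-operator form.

(1) ((b & ((b | a) | 0)) & (b & ((b | a) | 0)))  =[and_idem →]=  (b & ((b | a) | 0))    ⊢ (~ (b & ((b | a) | 0)))
(2) ((b | a) | 0)  =[or_false →]=  (b | a)    ⊢ (~ (b & (b | a)))
(3) (b & (b | a))  =[absorb_and →]=  b    ⊢ cost 2, within 2

(~ b)   [cost 2]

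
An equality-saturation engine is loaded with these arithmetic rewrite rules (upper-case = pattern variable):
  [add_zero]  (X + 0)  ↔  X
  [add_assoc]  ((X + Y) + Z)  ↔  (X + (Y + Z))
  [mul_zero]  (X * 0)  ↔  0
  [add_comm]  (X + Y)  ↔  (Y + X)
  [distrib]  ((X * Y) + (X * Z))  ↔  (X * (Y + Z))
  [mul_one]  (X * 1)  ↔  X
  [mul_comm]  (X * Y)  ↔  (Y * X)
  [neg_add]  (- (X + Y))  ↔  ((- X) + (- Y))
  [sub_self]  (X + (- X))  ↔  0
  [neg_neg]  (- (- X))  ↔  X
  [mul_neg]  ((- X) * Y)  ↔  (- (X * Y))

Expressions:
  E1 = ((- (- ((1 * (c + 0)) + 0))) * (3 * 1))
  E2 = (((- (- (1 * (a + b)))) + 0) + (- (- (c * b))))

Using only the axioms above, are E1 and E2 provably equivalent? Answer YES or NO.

Every axiom is a valid identity, so a rewrite proof would force E1 and E2 to agree under every assignment.
At a=0, b=0, c=1: E1 = 3 but E2 = 0; they differ, so no derivation exists.

NO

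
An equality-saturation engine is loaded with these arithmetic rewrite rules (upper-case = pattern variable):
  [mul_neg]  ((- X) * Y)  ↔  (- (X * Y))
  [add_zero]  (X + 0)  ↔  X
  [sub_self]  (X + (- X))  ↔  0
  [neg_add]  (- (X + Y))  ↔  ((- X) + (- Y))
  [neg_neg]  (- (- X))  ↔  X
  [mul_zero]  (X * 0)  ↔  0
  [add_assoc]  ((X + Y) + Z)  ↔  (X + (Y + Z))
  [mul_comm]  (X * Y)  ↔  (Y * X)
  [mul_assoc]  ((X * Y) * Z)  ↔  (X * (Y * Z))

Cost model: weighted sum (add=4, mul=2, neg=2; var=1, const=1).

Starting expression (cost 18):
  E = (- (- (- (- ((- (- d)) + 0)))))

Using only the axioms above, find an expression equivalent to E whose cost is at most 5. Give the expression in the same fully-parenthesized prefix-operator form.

(- (- d))   [cost 5]

(1) (- (- d))  =[neg_neg →]=  d    ⊢ (- (- (- (- (d + 0)))))
(2) (- (- (d + 0)))  =[neg_neg →]=  (d + 0)    ⊢ (- (- (d + 0)))
(3) (d + 0)  =[add_zero →]=  d    ⊢ cost 5, within 5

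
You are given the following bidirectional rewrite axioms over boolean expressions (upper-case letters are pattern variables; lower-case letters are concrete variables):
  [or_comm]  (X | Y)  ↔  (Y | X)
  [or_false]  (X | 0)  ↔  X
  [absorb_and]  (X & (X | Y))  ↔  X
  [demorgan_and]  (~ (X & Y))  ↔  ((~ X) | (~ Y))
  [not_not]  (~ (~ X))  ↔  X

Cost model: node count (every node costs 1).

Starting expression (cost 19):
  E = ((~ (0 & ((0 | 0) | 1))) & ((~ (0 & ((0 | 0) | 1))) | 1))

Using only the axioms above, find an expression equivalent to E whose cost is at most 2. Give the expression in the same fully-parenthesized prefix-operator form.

(~ 0)   [cost 2]

(1) ((~ (0 & ((0 | 0) | 1))) & ((~ (0 & ((0 | 0) | 1))) | 1))  =[absorb_and →]=  (~ (0 & ((0 | 0) | 1)))
(2) (0 | 0)  =[or_false →]=  0    ⊢ (~ (0 & (0 | 1)))
(3) (0 & (0 | 1))  =[absorb_and →]=  0    ⊢ cost 2, within 2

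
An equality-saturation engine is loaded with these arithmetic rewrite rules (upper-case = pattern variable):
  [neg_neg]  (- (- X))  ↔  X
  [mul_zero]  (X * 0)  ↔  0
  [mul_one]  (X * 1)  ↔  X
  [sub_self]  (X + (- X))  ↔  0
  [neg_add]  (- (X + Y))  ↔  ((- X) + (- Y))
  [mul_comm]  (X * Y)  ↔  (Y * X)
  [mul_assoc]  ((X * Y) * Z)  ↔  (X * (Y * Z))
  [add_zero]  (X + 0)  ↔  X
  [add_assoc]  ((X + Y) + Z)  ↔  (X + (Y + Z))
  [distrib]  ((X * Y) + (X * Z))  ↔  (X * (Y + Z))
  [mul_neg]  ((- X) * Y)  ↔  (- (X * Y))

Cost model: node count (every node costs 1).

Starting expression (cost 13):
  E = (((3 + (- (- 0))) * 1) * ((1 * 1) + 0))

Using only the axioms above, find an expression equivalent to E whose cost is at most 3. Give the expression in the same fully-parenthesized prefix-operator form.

(3 + 0)   [cost 3]

1. [neg_neg →] (- (- 0))  →  0;  E = (((3 + 0) * 1) * ((1 * 1) + 0))
2. [mul_one →] (1 * 1)  →  1;  E = (((3 + 0) * 1) * (1 + 0))
3. [mul_one →] ((3 + 0) * 1)  →  (3 + 0);  E = ((3 + 0) * (1 + 0))
4. [add_zero →] (1 + 0)  →  1;  E = ((3 + 0) * 1)
5. [mul_one →] ((3 + 0) * 1)  →  (3 + 0);  cost 3 ≤ 3, done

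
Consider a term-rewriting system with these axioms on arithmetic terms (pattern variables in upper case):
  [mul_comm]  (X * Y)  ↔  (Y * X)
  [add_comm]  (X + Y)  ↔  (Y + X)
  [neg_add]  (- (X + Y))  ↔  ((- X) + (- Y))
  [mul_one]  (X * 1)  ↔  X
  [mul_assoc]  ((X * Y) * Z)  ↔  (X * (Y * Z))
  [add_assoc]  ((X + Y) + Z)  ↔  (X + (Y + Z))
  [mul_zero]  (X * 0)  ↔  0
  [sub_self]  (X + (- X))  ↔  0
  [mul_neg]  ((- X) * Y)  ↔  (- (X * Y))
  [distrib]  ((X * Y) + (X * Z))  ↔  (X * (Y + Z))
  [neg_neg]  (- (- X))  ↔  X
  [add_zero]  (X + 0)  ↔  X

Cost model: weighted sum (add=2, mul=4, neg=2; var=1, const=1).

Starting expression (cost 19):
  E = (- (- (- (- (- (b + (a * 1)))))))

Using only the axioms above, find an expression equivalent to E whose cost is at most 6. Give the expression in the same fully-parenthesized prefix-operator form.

(- (b + a))   [cost 6]

step 1: neg_neg (→) rewrites (- (- (- (- (- (b + (a * 1))))))) into (- (- (- (b + (a * 1)))))
step 2: mul_one (→) rewrites (a * 1) into a, now (- (- (- (b + a))))
step 3: neg_neg (→) rewrites (- (- (b + a))) into (b + a), reaching cost 6 (bound 6)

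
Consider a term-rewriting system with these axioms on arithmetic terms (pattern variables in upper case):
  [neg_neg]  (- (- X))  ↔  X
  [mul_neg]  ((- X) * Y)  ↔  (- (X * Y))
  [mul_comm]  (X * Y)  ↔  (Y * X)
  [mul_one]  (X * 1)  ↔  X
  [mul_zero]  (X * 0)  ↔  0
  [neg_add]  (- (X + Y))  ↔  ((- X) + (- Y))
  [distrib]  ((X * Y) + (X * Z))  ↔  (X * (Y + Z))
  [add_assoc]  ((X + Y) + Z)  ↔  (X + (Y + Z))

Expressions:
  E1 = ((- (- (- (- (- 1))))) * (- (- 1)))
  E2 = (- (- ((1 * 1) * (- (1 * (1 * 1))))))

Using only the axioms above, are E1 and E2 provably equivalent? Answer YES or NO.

step 1: neg_neg (→) rewrites (- (- (- (- 1)))) into (- (- 1)), now ((- (- (- 1))) * (- (- 1)))
step 2: neg_neg (→) rewrites (- (- 1)) into 1, now ((- (- (- 1))) * 1)
step 3: mul_one (→) rewrites ((- (- (- 1))) * 1) into (- (- (- 1)))
step 4: neg_neg (→) rewrites (- (- 1)) into 1, now (- 1)
step 5: mul_one (←) rewrites (- 1) into ((- 1) * 1)
step 6: neg_neg (←) rewrites ((- 1) * 1) into (- (- ((- 1) * 1)))
step 7: mul_comm (→) rewrites ((- 1) * 1) into (1 * (- 1)), now (- (- (1 * (- 1))))
step 8: mul_one (←) rewrites 1 into (1 * 1), now (- (- (1 * (- (1 * 1)))))
step 9: mul_one (←) rewrites 1 into (1 * 1), now (- (- ((1 * 1) * (- (1 * 1)))))
step 10: mul_one (←) rewrites 1 into (1 * 1), which is E2

YES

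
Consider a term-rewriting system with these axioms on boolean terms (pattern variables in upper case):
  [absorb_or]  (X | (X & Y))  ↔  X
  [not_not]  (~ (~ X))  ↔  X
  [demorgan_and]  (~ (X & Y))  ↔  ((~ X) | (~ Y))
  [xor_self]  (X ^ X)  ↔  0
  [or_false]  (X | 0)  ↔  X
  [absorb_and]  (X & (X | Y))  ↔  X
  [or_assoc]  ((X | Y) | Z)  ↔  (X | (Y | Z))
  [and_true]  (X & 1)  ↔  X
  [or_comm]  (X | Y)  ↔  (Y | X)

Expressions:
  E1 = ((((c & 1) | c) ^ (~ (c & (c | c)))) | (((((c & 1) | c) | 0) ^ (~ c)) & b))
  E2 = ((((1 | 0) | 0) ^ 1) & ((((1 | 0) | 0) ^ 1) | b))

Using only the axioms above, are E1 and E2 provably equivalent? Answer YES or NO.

NO

The axioms are sound identities: if E1 ↔* E2 then E1 and E2 evaluate identically under any assignment.
Under b=0, c=0: E1 evaluates to 1, E2 to 0. Distinct ⇒ no rewrite sequence connects them.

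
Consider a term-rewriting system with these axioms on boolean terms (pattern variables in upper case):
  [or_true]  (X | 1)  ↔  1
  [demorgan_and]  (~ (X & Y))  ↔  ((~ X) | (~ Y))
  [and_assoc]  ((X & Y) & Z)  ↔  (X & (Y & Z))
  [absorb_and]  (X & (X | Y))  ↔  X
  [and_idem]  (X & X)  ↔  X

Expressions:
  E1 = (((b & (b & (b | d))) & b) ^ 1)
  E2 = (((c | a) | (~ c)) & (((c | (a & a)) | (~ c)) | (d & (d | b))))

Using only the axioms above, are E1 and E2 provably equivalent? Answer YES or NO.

All listed rules preserve value, hence provable equivalence implies equal values everywhere; look for a separating assignment.
a=0, b=1, c=0, d=0 gives E1 ↦ 0, E2 ↦ 1; values differ ⇒ not provably equivalent.

NO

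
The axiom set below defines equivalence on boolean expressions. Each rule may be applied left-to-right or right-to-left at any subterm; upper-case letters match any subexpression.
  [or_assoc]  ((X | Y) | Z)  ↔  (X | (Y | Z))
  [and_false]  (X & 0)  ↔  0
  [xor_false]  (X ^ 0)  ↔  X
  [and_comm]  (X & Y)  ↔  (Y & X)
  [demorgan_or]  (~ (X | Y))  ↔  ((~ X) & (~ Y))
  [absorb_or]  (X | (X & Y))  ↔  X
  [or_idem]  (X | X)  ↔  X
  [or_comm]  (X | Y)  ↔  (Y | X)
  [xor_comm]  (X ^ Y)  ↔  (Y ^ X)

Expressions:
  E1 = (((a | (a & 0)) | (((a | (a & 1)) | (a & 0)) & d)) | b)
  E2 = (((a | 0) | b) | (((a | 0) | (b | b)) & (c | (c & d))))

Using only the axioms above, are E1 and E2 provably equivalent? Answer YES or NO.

YES

step 1: absorb_or (→) rewrites (a | (a & 1)) into a, now (((a | (a & 0)) | ((a | (a & 0)) & d)) | b)
step 2: absorb_or (→) rewrites ((a | (a & 0)) | ((a | (a & 0)) & d)) into (a | (a & 0)), now ((a | (a & 0)) | b)
step 3: and_false (→) rewrites (a & 0) into 0, now ((a | 0) | b)
step 4: absorb_or (←) rewrites ((a | 0) | b) into (((a | 0) | b) | (((a | 0) | b) & c))
step 5: or_idem (←) rewrites b into (b | b), now (((a | 0) | b) | (((a | 0) | (b | b)) & c))
step 6: absorb_or (←) rewrites c into (c | (c & d)), which is E2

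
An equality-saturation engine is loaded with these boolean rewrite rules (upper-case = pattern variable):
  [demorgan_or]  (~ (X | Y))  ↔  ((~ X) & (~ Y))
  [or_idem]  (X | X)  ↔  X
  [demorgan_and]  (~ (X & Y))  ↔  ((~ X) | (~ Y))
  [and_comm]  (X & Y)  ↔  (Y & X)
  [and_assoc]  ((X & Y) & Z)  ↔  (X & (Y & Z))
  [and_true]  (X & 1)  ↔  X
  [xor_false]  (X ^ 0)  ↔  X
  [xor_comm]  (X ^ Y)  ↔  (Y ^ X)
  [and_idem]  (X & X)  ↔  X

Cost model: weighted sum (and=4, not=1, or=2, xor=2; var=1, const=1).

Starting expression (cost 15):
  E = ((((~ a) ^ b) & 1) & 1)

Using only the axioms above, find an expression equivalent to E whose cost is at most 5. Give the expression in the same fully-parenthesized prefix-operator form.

(b ^ (~ a))   [cost 5]

1. [xor_comm →] ((~ a) ^ b)  →  (b ^ (~ a));  E = (((b ^ (~ a)) & 1) & 1)
2. [and_true →] (((b ^ (~ a)) & 1) & 1)  →  ((b ^ (~ a)) & 1)
3. [and_true →] ((b ^ (~ a)) & 1)  →  (b ^ (~ a));  cost 5 ≤ 5, done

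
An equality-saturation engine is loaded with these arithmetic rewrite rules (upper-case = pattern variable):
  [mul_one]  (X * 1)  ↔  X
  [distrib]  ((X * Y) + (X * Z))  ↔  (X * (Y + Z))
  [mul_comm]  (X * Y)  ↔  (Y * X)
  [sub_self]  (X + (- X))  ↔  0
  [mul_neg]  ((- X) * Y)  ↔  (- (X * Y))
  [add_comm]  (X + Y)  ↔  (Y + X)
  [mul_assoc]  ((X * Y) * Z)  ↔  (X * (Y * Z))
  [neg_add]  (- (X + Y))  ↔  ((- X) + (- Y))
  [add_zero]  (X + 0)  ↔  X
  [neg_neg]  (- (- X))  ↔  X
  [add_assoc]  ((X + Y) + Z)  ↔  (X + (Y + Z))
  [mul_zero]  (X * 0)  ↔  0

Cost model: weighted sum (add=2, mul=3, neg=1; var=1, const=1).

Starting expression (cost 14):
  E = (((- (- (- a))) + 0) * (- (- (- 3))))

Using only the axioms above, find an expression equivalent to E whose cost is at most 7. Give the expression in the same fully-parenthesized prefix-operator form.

1. [neg_neg →] (- (- (- a)))  →  (- a);  E = (((- a) + 0) * (- (- (- 3))))
2. [add_zero →] ((- a) + 0)  →  (- a);  E = ((- a) * (- (- (- 3))))
3. [neg_neg →] (- (- (- 3)))  →  (- 3);  cost 7 ≤ 7, done

((- a) * (- 3))   [cost 7]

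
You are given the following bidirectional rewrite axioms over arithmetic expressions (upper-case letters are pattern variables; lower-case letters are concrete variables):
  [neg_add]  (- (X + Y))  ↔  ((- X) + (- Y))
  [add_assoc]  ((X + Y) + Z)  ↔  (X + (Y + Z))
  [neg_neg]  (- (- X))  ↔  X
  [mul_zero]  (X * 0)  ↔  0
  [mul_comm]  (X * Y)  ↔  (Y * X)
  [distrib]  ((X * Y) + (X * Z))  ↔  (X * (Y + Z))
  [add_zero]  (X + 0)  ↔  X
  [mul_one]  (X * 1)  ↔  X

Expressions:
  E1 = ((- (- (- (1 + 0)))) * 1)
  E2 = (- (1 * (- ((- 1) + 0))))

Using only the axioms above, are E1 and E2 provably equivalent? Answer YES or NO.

(1) (1 + 0)  =[add_zero →]=  1    ⊢ ((- (- (- 1))) * 1)
(2) (- (- (- 1)))  =[neg_neg →]=  (- 1)    ⊢ ((- 1) * 1)
(3) ((- 1) * 1)  =[mul_one →]=  (- 1)
(4) 1  =[mul_one ←]=  (1 * 1)    ⊢ (- (1 * 1))
(5) 1  =[neg_neg ←]=  (- (- 1))    ⊢ (- (1 * (- (- 1))))
(6) (- 1)  =[add_zero ←]=  ((- 1) + 0)    ⊢ E2

YES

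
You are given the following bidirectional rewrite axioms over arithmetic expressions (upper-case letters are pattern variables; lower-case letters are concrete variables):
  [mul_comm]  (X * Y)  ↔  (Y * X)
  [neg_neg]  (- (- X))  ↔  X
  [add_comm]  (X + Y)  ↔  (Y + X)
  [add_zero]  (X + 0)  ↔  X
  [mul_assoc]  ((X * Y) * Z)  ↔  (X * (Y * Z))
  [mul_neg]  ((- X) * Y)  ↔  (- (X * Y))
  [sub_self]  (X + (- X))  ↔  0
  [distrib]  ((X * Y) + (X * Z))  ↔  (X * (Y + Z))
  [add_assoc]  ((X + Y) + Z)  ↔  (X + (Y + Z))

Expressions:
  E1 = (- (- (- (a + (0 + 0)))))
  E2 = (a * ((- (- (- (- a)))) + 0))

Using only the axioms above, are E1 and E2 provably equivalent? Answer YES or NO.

The axioms are sound identities: if E1 ↔* E2 then E1 and E2 evaluate identically under any assignment.
Under a=1: E1 evaluates to -1, E2 to 1. Distinct ⇒ no rewrite sequence connects them.

NO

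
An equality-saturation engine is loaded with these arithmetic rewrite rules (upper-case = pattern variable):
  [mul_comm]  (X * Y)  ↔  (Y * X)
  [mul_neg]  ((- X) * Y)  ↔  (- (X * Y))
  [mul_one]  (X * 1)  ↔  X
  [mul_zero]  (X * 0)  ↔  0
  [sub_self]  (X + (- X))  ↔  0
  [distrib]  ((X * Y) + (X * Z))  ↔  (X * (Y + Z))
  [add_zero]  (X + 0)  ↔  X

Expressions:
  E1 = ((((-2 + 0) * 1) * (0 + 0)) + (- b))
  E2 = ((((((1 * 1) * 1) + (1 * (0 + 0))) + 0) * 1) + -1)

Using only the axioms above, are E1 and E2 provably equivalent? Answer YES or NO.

NO

All listed rules preserve value, hence provable equivalence implies equal values everywhere; look for a separating assignment.
b=1 gives E1 ↦ -1, E2 ↦ 0; values differ ⇒ not provably equivalent.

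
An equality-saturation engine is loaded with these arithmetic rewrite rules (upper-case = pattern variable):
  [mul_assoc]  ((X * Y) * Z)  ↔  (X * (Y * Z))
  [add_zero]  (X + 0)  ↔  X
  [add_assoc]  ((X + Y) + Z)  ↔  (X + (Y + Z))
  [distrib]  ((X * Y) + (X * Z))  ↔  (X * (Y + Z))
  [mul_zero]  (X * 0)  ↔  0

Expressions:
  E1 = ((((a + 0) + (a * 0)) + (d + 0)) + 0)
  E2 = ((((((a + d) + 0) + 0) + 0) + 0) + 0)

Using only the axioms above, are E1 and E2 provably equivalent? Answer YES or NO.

YES

(1) ((((a + 0) + (a * 0)) + (d + 0)) + 0)  =[add_zero →]=  (((a + 0) + (a * 0)) + (d + 0))
(2) (a * 0)  =[mul_zero →]=  0    ⊢ (((a + 0) + 0) + (d + 0))
(3) (a + 0)  =[add_zero →]=  a    ⊢ ((a + 0) + (d + 0))
(4) (d + 0)  =[add_zero →]=  d    ⊢ ((a + 0) + d)
(5) (a + 0)  =[add_zero →]=  a    ⊢ (a + d)
(6) (a + d)  =[add_zero ←]=  ((a + d) + 0)
(7) ((a + d) + 0)  =[add_zero ←]=  (((a + d) + 0) + 0)
(8) (a + d)  =[add_zero ←]=  ((a + d) + 0)    ⊢ ((((a + d) + 0) + 0) + 0)
(9) (((a + d) + 0) + 0)  =[add_zero ←]=  ((((a + d) + 0) + 0) + 0)    ⊢ (((((a + d) + 0) + 0) + 0) + 0)
(10) (((a + d) + 0) + 0)  =[add_zero ←]=  ((((a + d) + 0) + 0) + 0)    ⊢ E2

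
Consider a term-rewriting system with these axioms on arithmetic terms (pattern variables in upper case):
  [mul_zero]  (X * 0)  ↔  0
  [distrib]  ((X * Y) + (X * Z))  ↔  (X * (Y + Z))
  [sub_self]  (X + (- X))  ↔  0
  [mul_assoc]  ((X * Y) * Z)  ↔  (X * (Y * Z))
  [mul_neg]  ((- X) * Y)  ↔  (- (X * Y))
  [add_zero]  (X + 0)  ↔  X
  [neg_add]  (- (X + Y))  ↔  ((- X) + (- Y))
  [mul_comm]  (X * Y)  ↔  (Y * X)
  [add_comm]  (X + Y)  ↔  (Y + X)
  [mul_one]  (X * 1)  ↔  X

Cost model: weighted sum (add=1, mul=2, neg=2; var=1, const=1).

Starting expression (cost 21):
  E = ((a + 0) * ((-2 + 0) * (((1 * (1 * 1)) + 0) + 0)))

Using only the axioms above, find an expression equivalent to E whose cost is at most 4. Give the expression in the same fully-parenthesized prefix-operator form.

(-2 * a)   [cost 4]

step 1: add_zero (→) rewrites ((1 * (1 * 1)) + 0) into (1 * (1 * 1)), now ((a + 0) * ((-2 + 0) * ((1 * (1 * 1)) + 0)))
step 2: mul_one (→) rewrites (1 * 1) into 1, now ((a + 0) * ((-2 + 0) * ((1 * 1) + 0)))
step 3: mul_one (→) rewrites (1 * 1) into 1, now ((a + 0) * ((-2 + 0) * (1 + 0)))
step 4: add_zero (→) rewrites (1 + 0) into 1, now ((a + 0) * ((-2 + 0) * 1))
step 5: add_zero (→) rewrites (a + 0) into a, now (a * ((-2 + 0) * 1))
step 6: mul_one (→) rewrites ((-2 + 0) * 1) into (-2 + 0), now (a * (-2 + 0))
step 7: mul_comm (→) rewrites (a * (-2 + 0)) into ((-2 + 0) * a)
step 8: add_zero (→) rewrites (-2 + 0) into -2, reaching cost 4 (bound 4)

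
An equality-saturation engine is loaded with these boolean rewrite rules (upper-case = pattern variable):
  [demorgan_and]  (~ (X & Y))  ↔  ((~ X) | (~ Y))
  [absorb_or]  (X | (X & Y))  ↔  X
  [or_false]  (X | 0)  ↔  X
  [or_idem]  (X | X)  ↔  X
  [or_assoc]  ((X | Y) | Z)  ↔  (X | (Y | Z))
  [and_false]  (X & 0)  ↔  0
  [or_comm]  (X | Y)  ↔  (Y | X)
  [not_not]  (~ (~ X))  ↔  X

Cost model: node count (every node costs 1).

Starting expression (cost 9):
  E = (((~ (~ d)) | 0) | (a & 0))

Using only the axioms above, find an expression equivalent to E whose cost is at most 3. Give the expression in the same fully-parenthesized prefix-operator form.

step 1: not_not (→) rewrites (~ (~ d)) into d, now ((d | 0) | (a & 0))
step 2: or_comm (→) rewrites ((d | 0) | (a & 0)) into ((a & 0) | (d | 0))
step 3: and_false (→) rewrites (a & 0) into 0, now (0 | (d | 0))
step 4: or_false (→) rewrites (d | 0) into d, reaching cost 3 (bound 3)

(0 | d)   [cost 3]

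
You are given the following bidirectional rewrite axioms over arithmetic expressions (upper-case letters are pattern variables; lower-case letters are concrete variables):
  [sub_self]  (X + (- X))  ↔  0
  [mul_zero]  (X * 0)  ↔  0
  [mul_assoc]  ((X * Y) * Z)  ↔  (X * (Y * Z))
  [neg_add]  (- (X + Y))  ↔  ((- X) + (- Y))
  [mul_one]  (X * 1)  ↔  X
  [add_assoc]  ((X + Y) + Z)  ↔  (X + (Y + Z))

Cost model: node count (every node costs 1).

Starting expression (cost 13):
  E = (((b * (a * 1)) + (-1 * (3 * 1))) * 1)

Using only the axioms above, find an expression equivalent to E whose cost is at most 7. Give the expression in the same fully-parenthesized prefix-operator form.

1. [mul_one →] (a * 1)  →  a;  E = (((b * a) + (-1 * (3 * 1))) * 1)
2. [mul_one →] (((b * a) + (-1 * (3 * 1))) * 1)  →  ((b * a) + (-1 * (3 * 1)))
3. [mul_one →] (3 * 1)  →  3;  cost 7 ≤ 7, done

((b * a) + (-1 * 3))   [cost 7]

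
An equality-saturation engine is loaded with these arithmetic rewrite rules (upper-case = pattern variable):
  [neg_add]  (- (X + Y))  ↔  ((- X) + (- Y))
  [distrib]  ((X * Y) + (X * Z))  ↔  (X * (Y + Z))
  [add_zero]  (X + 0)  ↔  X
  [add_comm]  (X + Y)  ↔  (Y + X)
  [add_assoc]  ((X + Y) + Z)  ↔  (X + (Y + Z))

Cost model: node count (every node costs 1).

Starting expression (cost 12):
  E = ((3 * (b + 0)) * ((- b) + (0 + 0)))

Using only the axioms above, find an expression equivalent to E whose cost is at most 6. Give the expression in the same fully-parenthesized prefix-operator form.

((3 * b) * (- b))   [cost 6]

1. [add_zero →] (0 + 0)  →  0;  E = ((3 * (b + 0)) * ((- b) + 0))
2. [add_zero →] (b + 0)  →  b;  E = ((3 * b) * ((- b) + 0))
3. [add_zero →] ((- b) + 0)  →  (- b);  cost 6 ≤ 6, done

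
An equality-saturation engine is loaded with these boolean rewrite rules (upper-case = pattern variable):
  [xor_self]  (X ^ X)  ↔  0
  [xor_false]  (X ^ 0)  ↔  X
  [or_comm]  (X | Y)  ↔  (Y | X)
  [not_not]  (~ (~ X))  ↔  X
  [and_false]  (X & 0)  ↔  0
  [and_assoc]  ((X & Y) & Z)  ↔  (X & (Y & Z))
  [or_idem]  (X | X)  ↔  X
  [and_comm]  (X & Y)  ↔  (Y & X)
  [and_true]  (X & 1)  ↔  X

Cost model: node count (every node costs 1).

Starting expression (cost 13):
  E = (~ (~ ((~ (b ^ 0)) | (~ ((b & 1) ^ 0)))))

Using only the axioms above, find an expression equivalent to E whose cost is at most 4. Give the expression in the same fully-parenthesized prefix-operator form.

(1) (b & 1)  =[and_true →]=  b    ⊢ (~ (~ ((~ (b ^ 0)) | (~ (b ^ 0)))))
(2) ((~ (b ^ 0)) | (~ (b ^ 0)))  =[or_idem →]=  (~ (b ^ 0))    ⊢ (~ (~ (~ (b ^ 0))))
(3) (~ (~ (b ^ 0)))  =[not_not →]=  (b ^ 0)    ⊢ cost 4, within 4

(~ (b ^ 0))   [cost 4]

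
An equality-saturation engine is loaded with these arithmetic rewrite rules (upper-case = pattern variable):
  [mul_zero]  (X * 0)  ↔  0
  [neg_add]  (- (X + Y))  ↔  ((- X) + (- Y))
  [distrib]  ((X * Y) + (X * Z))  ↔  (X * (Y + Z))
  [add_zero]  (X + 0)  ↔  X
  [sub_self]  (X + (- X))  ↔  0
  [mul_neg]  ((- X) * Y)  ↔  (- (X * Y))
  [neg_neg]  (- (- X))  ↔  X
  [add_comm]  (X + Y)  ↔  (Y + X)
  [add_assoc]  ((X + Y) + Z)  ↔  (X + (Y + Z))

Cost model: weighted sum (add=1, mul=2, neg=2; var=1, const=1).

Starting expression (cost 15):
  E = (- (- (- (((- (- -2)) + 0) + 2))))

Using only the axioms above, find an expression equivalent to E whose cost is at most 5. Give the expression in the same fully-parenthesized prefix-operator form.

step 1: neg_neg (→) rewrites (- (- (- (((- (- -2)) + 0) + 2)))) into (- (((- (- -2)) + 0) + 2))
step 2: neg_neg (→) rewrites (- (- -2)) into -2, now (- ((-2 + 0) + 2))
step 3: add_zero (→) rewrites (-2 + 0) into -2, reaching cost 5 (bound 5)

(- (-2 + 2))   [cost 5]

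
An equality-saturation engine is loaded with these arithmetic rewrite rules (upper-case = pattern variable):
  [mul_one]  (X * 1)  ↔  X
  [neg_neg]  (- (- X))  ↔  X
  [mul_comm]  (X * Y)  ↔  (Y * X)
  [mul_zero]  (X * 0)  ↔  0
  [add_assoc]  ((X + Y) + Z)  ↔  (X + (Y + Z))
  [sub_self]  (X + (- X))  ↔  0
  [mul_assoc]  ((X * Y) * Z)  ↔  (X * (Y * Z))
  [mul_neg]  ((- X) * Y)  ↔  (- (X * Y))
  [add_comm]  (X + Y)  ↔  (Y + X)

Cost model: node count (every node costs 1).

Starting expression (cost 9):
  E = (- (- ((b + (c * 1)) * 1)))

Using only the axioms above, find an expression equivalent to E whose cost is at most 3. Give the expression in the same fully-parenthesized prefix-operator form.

step 1: mul_one (→) rewrites (c * 1) into c, now (- (- ((b + c) * 1)))
step 2: neg_neg (→) rewrites (- (- ((b + c) * 1))) into ((b + c) * 1)
step 3: mul_one (→) rewrites ((b + c) * 1) into (b + c), reaching cost 3 (bound 3)

(b + c)   [cost 3]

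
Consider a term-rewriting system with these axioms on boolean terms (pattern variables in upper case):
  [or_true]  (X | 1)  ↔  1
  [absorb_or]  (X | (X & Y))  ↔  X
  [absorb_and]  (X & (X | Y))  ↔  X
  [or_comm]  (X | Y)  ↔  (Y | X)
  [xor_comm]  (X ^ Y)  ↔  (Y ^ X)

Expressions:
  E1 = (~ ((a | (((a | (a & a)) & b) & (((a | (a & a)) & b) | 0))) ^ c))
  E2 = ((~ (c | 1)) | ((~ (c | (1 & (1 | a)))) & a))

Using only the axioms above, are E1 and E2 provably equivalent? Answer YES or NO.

NO

Every axiom is a valid identity, so a rewrite proof would force E1 and E2 to agree under every assignment.
At a=0, b=0, c=0: E1 = 1 but E2 = 0; they differ, so no derivation exists.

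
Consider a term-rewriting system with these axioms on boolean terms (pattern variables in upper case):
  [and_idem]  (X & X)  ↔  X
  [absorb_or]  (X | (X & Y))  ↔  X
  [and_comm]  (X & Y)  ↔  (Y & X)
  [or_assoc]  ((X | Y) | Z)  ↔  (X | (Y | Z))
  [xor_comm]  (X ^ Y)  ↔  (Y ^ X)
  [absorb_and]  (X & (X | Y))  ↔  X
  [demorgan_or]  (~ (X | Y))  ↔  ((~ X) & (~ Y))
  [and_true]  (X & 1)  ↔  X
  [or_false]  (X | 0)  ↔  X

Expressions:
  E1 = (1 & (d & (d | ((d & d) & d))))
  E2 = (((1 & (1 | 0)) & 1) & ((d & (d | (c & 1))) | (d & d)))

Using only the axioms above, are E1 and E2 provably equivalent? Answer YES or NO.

(1) (d & d)  =[and_idem →]=  d    ⊢ (1 & (d & (d | (d & d))))
(2) (d & d)  =[and_idem →]=  d    ⊢ (1 & (d & (d | d)))
(3) (d & (d | d))  =[absorb_and →]=  d    ⊢ (1 & d)
(4) 1  =[absorb_and ←]=  (1 & (1 | 0))    ⊢ ((1 & (1 | 0)) & d)
(5) (1 & (1 | 0))  =[and_true ←]=  ((1 & (1 | 0)) & 1)    ⊢ (((1 & (1 | 0)) & 1) & d)
(6) d  =[absorb_or ←]=  (d | (d & d))    ⊢ (((1 & (1 | 0)) & 1) & (d | (d & d)))
(7) d  =[absorb_and ←]=  (d & (d | c))    ⊢ (((1 & (1 | 0)) & 1) & ((d & (d | c)) | (d & d)))
(8) c  =[and_true ←]=  (c & 1)    ⊢ E2

YES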